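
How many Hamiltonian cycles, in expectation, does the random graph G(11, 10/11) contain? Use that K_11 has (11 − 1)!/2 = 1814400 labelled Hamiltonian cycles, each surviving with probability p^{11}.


K_11 has (11 − 1)!/2 = 1814400 labelled Hamiltonian cycles.
For each such Hamiltonian cycle H, let X_H = 1 if all 11 edges of H are present in G. Then P[X_H = 1] = p^{11} = (10/11)^{11} = 100000000000/285311670611.
Summing the indicators: E[X] = Σ_H E[X_H] = 1814400 · p^{11} = 1814400 · 100000000000/285311670611 = 181440000000000000/285311670611.
Numerically: E[X] ≈ 635936.

E[X] = 1814400 · (10/11)^{11} = 181440000000000000/285311670611 ≈ 635936.


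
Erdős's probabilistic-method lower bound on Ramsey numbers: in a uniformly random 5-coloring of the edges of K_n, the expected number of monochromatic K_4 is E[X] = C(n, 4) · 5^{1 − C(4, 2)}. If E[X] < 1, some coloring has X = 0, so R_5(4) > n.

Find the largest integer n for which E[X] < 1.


We need C(n, 4) · 5^{1 − 6} < 1, i.e. C(n, 4) < 5^{6 − 1} = 3125.
Check values of n near the boundary:
  n = 17: C(17, 4) = 2380; 2380 < 3125? YES
  n = 18: C(18, 4) = 3060; 3060 < 3125? YES
  n = 19: C(19, 4) = 3876; 3876 < 3125? NO
The largest n with C(n, 4) < 3125 is n = 18 (where E[X] = 612/625 ≈ 0.97920). Hence R_5(4) > 18, i.e. R_5(4) ≥ 19.

Largest n = 18; hence R_5(4) > 18.


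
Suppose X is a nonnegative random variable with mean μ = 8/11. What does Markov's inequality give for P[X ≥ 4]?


μ = E[X] = 8/11, a = 4.
Markov: P[X ≥ 4] ≤ μ/a = (8/11)/4 = 2/11.
Numerically: ≈ 0.182.
(Since a = 4 > μ = 0.727, the bound 2/11 is < 1 and informative.)

P[X ≥ 4] ≤ 2/11 ≈ 0.182.


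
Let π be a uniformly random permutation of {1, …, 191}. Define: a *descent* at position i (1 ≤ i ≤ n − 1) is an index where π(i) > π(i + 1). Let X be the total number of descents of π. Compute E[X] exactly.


Write X = Σ X_I over i = 1, …, 190, with X_I the indicator of one descent.
There are 190 indicators.
For each fixed i, the pair (π(i), π(i+1)) is a uniformly random ordered pair of distinct values from {1, …, 191}; by symmetry P[π(i) > π(i+1)] = 1/2.
By linearity: E[X] = 190 · (1/2) = (191 − 1) · (1/2) = 95 ≈ 95.000000.

E[X] = 95 = 95.000000.


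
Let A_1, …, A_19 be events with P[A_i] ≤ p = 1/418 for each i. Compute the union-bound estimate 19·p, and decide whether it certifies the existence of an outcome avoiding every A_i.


Union bound: P[∪_{i=1}^{19} A_i] ≤ Σ_i P[A_i] ≤ 19·p = 19·(1/418) = 1/22.
Numerically: 1/22 ≈ 0.04545.
Is 1/22 < 1? YES.
Since P[∪ A_i] ≤ 1/22 < 1, the complement has P[∩ A_i^c] ≥ 1 − 1/22 = 21/22 > 0, so some outcome avoids every A_i.

19·p = 1/22 ≈ 0.04545; existence CERTIFIED by the union bound.


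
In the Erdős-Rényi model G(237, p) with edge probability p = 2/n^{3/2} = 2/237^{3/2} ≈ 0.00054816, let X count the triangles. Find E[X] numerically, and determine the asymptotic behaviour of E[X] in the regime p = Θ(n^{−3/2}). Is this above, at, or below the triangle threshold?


Number of potential triangles: C(237, 3) = 2190670.
Each occurs with probability p³ ≈ (0.00054816)³ ≈ 1.6471093e-10.
By linearity: E[X] = C(237, 3)·p³ ≈ 2190670 · 1.6471093e-10 ≈ 0.00036.
Since α = 3/2 > 1, p = c/n^{3/2} = o(1/n) is below the triangle threshold p ~ 1/n. Asymptotically E[X] ~ (c³/6)·n^{3(1−α)} = (2³/6)·n^{-1.5} → 0, so by Markov's inequality G has no triangles w.h.p.

E[X] ≈ 0.00036; in regime p = Θ(1/n^{3/2}) E[X] tends to 0 (below the triangle threshold p ~ 1/n).


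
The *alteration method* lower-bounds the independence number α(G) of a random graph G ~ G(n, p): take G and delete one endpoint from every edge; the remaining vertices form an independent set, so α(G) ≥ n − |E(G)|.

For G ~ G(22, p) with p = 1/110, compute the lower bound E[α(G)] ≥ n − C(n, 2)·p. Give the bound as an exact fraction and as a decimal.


E[|E(G)|] = C(22, 2)·p = 231 · (1/110) = 21/10.
E[α(G)] ≥ n − E[|E(G)|] = 22 − 21/10 = 199/10.
Numerically: ≈ 19.90000.
(This is only a lower bound; the true E[α(G)] may be larger.)

E[α(G)] ≥ 199/10 ≈ 19.90000.


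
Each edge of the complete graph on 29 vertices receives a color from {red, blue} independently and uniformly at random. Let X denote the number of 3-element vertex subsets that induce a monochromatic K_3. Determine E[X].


Let X = Σ_S X_S over the C(29, 3) = 3654 subsets S of size 3, where X_S = 1 if the K_3 on S is monochromatic.
For a fixed S, the K_3 on S has C(3, 2) = 3 edges. P[all 3 edges red] = (1/2)^3, and likewise for blue, so P[monochromatic] = 2·(1/2)^3 = 2^{1 − 3} = 1/4.
By linearity of expectation: E[X] = C(29, 3) · 2^{1 − 3} = 3654 · 1/4 = 1827/2.
Numerically: E[X] ≈ 913.50000.

E[X] = C(29,3)·2^(1−C(3,2)) = 1827/2 ≈ 913.50000.


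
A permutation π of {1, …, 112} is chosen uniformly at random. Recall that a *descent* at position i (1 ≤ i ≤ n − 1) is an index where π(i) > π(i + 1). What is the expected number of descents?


Write X = Σ X_I over i = 1, …, 111, with X_I the indicator of one descent.
There are 111 indicators.
For each fixed i, the pair (π(i), π(i+1)) is a uniformly random ordered pair of distinct values from {1, …, 112}; by symmetry P[π(i) > π(i+1)] = 1/2.
By linearity: E[X] = 111 · (1/2) = (112 − 1) · (1/2) = 111/2 ≈ 55.500000.

E[X] = 111/2 = 55.500000.


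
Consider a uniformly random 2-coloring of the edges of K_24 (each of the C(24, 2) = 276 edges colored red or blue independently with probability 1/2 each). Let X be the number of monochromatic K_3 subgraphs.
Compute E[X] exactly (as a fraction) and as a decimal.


Let X = Σ_S X_S over the C(24, 3) = 2024 subsets S of size 3, where X_S = 1 if the K_3 on S is monochromatic.
For a fixed S, the K_3 on S has C(3, 2) = 3 edges. P[all 3 edges red] = (1/2)^3, and likewise for blue, so P[monochromatic] = 2·(1/2)^3 = 2^{1 − 3} = 1/4.
By linearity of expectation: E[X] = C(24, 3) · 2^{1 − 3} = 2024 · 1/4 = 506.
Numerically: E[X] ≈ 506.0000.

E[X] = C(24,3)·2^(1−C(3,2)) = 506 ≈ 506.0000.


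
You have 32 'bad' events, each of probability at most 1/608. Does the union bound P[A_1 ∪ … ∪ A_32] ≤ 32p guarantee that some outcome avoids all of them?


Union bound: P[∪_{i=1}^{32} A_i] ≤ Σ_i P[A_i] ≤ 32·p = 32·(1/608) = 1/19.
Numerically: 1/19 ≈ 0.0526.
Is 1/19 < 1? YES.
Since P[∪ A_i] ≤ 1/19 < 1, the complement has P[∩ A_i^c] ≥ 1 − 1/19 = 18/19 > 0, so some outcome avoids every A_i.

32·p = 1/19 ≈ 0.0526; existence CERTIFIED by the union bound.


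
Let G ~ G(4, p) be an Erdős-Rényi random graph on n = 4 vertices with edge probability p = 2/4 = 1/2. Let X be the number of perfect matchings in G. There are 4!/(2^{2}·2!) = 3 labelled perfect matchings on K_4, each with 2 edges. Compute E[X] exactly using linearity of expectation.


K_4 has 4!/(2^{2}·2!) = 3 labelled perfect matchings.
For each such perfect matching H, let X_H = 1 if all 2 edges of H are present in G. Then P[X_H = 1] = p^{2} = (1/2)^{2} = 1/4.
By linearity: E[X] = Σ_H E[X_H] = 3 · p^{2} = 3 · 1/4 = 3/4.
Numerically: E[X] ≈ 0.75.

E[X] = 3 · (1/2)^{2} = 3/4 ≈ 0.75.


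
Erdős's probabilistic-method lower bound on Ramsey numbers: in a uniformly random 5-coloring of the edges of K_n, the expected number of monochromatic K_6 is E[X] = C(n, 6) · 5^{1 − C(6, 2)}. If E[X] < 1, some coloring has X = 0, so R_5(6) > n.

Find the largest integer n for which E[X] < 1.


We need C(n, 6) · 5^{1 − 15} < 1, i.e. C(n, 6) < 5^{15 − 1} = 6103515625.
Check values of n near the boundary:
  n = 125: C(125, 6) = 4690625500; 4690625500 < 6103515625? YES
  n = 126: C(126, 6) = 4925156775; 4925156775 < 6103515625? YES
  n = 127: C(127, 6) = 5169379425; 5169379425 < 6103515625? YES
  n = 128: C(128, 6) = 5423611200; 5423611200 < 6103515625? YES
  n = 129: C(129, 6) = 5688177600; 5688177600 < 6103515625? YES
  n = 130: C(130, 6) = 5963412000; 5963412000 < 6103515625? YES
  n = 131: C(131, 6) = 6249655776; 6249655776 < 6103515625? NO
The largest n with C(n, 6) < 6103515625 is n = 130 (where E[X] = 47707296/48828125 ≈ 0.9770454). Hence R_5(6) > 130, i.e. R_5(6) ≥ 131.

Largest n = 130; hence R_5(6) > 130.


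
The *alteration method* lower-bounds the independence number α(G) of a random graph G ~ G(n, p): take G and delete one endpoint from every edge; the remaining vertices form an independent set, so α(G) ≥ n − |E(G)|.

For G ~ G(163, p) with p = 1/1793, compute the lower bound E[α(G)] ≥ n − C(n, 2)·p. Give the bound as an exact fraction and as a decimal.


E[|E(G)|] = C(163, 2)·p = 13203 · (1/1793) = 81/11.
E[α(G)] ≥ n − E[|E(G)|] = 163 − 81/11 = 1712/11.
Numerically: ≈ 155.6364.
(This is only a lower bound; the true E[α(G)] may be larger.)

E[α(G)] ≥ 1712/11 ≈ 155.6364.


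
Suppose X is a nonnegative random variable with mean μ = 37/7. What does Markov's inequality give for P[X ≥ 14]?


μ = E[X] = 37/7, a = 14.
Markov: P[X ≥ 14] ≤ μ/a = (37/7)/14 = 37/98.
Numerically: ≈ 0.3776.
(Since a = 14 > μ = 5.2857, the bound 37/98 is < 1 and informative.)

P[X ≥ 14] ≤ 37/98 ≈ 0.3776.


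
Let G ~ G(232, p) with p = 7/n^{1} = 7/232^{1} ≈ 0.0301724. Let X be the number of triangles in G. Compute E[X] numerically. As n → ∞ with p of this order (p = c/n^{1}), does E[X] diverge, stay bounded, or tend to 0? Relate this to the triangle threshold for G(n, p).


Number of potential triangles: C(232, 3) = 2054360.
Each occurs with probability p³ ≈ (0.0301724)³ ≈ 2.74681978e-05.
By linearity: E[X] = C(232, 3)·p³ ≈ 2054360 · 2.74681978e-05 ≈ 56.429567.
Here α = 1, so p = 7/n is exactly at the triangle threshold p ~ 1/n. Asymptotically E[X] → c³/6 = 7³/6 = 343/6 ≈ 57.166667, a bounded constant. In this regime the triangle count is asymptotically Poisson(c³/6).

E[X] ≈ 56.429567; in regime p = Θ(1/n^{1}) E[X] stays bounded (at the triangle threshold p ~ 1/n).


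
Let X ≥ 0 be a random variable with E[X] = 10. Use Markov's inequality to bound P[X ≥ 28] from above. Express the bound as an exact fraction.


μ = E[X] = 10, a = 28.
Markov: P[X ≥ 28] ≤ μ/a = (10)/28 = 5/14.
Numerically: ≈ 0.35714.
(Since a = 28 > μ = 10.00000, the bound 5/14 is < 1 and informative.)

P[X ≥ 28] ≤ 5/14 ≈ 0.35714.


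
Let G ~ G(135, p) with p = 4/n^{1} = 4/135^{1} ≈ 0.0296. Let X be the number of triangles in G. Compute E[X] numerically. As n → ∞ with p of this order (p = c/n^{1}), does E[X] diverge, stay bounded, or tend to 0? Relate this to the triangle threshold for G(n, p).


Number of potential triangles: C(135, 3) = 400995.
Each occurs with probability p³ ≈ (0.0296)³ ≈ 2.60123e-05.
By linearity: E[X] = C(135, 3)·p³ ≈ 400995 · 2.60123e-05 ≈ 10.431.
Here α = 1, so p = 4/n is exactly at the triangle threshold p ~ 1/n. Asymptotically E[X] → c³/6 = 4³/6 = 32/3 ≈ 10.667, a bounded constant. In this regime the triangle count is asymptotically Poisson(c³/6).

E[X] ≈ 10.431; in regime p = Θ(1/n^{1}) E[X] stays bounded (at the triangle threshold p ~ 1/n).


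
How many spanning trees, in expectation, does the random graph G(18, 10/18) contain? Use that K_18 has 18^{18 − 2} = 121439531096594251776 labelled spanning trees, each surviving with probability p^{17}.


K_18 has 18^{18 − 2} = 121439531096594251776 labelled spanning trees.
For each such spanning tree H, let X_H = 1 if all 17 edges of H are present in G. Then P[X_H = 1] = p^{17} = (5/9)^{17} = 762939453125/16677181699666569.
Summing the indicators: E[X] = Σ_H E[X_H] = 121439531096594251776 · p^{17} = 121439531096594251776 · 762939453125/16677181699666569 = 50000000000000000/9.
Numerically: E[X] ≈ 5.556e+15.

E[X] = 121439531096594251776 · (5/9)^{17} = 50000000000000000/9 ≈ 5.556e+15.


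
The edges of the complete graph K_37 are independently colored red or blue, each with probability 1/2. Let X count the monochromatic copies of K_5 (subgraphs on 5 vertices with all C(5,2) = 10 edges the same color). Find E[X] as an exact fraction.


Let X = Σ_S X_S over the C(37, 5) = 435897 subsets S of size 5, where X_S = 1 if the K_5 on S is monochromatic.
For a fixed S, the K_5 on S has C(5, 2) = 10 edges. P[all 10 edges red] = (1/2)^10, and likewise for blue, so P[monochromatic] = 2·(1/2)^10 = 2^{1 − 10} = 1/512.
Summing: E[X] = C(37, 5) · 2^{1 − 10} = 435897 · 1/512 = 435897/512.
Numerically: E[X] ≈ 851.3613.

E[X] = C(37,5)·2^(1−C(5,2)) = 435897/512 ≈ 851.3613.


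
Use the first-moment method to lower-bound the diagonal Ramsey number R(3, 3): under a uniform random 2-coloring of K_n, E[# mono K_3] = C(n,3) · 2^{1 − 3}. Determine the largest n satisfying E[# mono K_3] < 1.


We need C(n, 3) · 2^{1 − 3} < 1, i.e. C(n, 3) < 2^{3 − 1} = 4.
Check values of n near the boundary:
  n = 3: C(3, 3) = 1; 1 < 4? YES
  n = 4: C(4, 3) = 4; 4 < 4? NO
The largest n with C(n, 3) < 4 is n = 3 (where E[X] = 1/4 ≈ 0.250). Hence R(3, 3) > 3, i.e. R(3, 3) ≥ 4.

Largest n = 3; hence R(3, 3) > 3.


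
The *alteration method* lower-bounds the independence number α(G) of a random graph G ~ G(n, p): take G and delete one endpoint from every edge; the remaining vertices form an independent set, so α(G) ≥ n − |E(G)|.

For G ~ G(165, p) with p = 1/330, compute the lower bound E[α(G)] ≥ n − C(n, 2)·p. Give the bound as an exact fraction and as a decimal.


E[|E(G)|] = C(165, 2)·p = 13530 · (1/330) = 41.
E[α(G)] ≥ n − E[|E(G)|] = 165 − 41 = 124.
Numerically: ≈ 124.000000.
(This is only a lower bound; the true E[α(G)] may be larger.)

E[α(G)] ≥ 124 ≈ 124.000000.


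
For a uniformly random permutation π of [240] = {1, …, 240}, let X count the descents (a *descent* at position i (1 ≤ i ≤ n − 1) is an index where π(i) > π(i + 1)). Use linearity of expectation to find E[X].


Write X = Σ X_I over i = 1, …, 239, with X_I the indicator of one descent.
There are 239 indicators.
For each fixed i, the pair (π(i), π(i+1)) is a uniformly random ordered pair of distinct values from {1, …, 240}; by symmetry P[π(i) > π(i+1)] = 1/2.
By linearity: E[X] = 239 · (1/2) = (240 − 1) · (1/2) = 239/2 ≈ 119.50000.

E[X] = 239/2 = 119.50000.


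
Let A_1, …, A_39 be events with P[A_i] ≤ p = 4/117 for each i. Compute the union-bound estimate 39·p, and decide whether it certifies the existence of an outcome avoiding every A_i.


Union bound: P[∪_{i=1}^{39} A_i] ≤ Σ_i P[A_i] ≤ 39·p = 39·(4/117) = 4/3.
Numerically: 4/3 ≈ 1.3333333.
Is 4/3 < 1? NO.
Since the bound 4/3 is ≥ 1, the union bound is uninformative here; it does NOT by itself certify existence.

39·p = 4/3 ≈ 1.3333333; existence NOT certified by the union bound.


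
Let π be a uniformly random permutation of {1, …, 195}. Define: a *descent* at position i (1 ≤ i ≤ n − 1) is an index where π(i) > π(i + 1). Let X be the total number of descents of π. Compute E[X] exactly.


Write X = Σ X_I over i = 1, …, 194, with X_I the indicator of one descent.
There are 194 indicators.
For each fixed i, the pair (π(i), π(i+1)) is a uniformly random ordered pair of distinct values from {1, …, 195}; by symmetry P[π(i) > π(i+1)] = 1/2.
By linearity: E[X] = 194 · (1/2) = (195 − 1) · (1/2) = 97 ≈ 97.000.

E[X] = 97 = 97.000.


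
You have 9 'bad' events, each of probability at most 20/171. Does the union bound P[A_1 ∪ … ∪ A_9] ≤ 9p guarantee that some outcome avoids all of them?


Union bound: P[∪_{i=1}^{9} A_i] ≤ Σ_i P[A_i] ≤ 9·p = 9·(20/171) = 20/19.
Numerically: 20/19 ≈ 1.05263.
Is 20/19 < 1? NO.
Since the bound 20/19 is ≥ 1, the union bound is uninformative here; it does NOT by itself certify existence.

9·p = 20/19 ≈ 1.05263; existence NOT certified by the union bound.


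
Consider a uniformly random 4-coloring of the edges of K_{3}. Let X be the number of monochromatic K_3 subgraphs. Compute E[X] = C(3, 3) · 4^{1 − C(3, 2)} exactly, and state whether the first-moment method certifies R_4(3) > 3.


E[X] = C(3, 3) · 4^{1 − 3} = 1 · 4^{−2} = 1/16.
As a reduced fraction: E[X] = 1/16 ≈ 0.0625000.
Is E[X] < 1? YES.
Since E[X] < 1, there exists a 4-coloring of K_{3} with no monochromatic K_3; hence R_4(3) > 3.

E[X] = 1/16 ≈ 0.0625000; E[X] < 1, so R_4(3) > 3.


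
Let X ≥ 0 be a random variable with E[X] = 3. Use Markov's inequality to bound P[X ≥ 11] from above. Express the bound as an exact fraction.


μ = E[X] = 3, a = 11.
Markov: P[X ≥ 11] ≤ μ/a = (3)/11 = 3/11.
Numerically: ≈ 0.273.
(Since a = 11 > μ = 3.000, the bound 3/11 is < 1 and informative.)

P[X ≥ 11] ≤ 3/11 ≈ 0.273.


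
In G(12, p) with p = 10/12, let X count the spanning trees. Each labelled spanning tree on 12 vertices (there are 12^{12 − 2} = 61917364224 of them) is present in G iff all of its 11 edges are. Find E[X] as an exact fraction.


K_12 has 12^{12 − 2} = 61917364224 labelled spanning trees.
For each such spanning tree H, let X_H = 1 if all 11 edges of H are present in G. Then P[X_H = 1] = p^{11} = (5/6)^{11} = 48828125/362797056.
Summing the indicators: E[X] = Σ_H E[X_H] = 61917364224 · p^{11} = 61917364224 · 48828125/362797056 = 25000000000/3.
Numerically: E[X] ≈ 8.333e+09.

E[X] = 61917364224 · (5/6)^{11} = 25000000000/3 ≈ 8.333e+09.


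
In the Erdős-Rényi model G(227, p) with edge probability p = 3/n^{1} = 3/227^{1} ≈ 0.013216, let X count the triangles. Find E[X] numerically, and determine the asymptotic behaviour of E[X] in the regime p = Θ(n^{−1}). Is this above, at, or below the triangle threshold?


Number of potential triangles: C(227, 3) = 1923825.
Each occurs with probability p³ ≈ (0.013216)³ ≈ 2.3082678e-06.
By linearity: E[X] = C(227, 3)·p³ ≈ 1923825 · 2.3082678e-06 ≈ 4.44070.
Here α = 1, so p = 3/n is exactly at the triangle threshold p ~ 1/n. Asymptotically E[X] → c³/6 = 3³/6 = 9/2 ≈ 4.50000, a bounded constant. In this regime the triangle count is asymptotically Poisson(c³/6).

E[X] ≈ 4.44070; in regime p = Θ(1/n^{1}) E[X] stays bounded (at the triangle threshold p ~ 1/n).


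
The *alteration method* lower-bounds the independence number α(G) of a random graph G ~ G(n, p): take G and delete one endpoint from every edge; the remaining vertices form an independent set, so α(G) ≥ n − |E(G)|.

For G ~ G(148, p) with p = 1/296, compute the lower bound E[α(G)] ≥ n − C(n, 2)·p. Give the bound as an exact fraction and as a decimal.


E[|E(G)|] = C(148, 2)·p = 10878 · (1/296) = 147/4.
E[α(G)] ≥ n − E[|E(G)|] = 148 − 147/4 = 445/4.
Numerically: ≈ 111.250.
(This is only a lower bound; the true E[α(G)] may be larger.)

E[α(G)] ≥ 445/4 ≈ 111.250.


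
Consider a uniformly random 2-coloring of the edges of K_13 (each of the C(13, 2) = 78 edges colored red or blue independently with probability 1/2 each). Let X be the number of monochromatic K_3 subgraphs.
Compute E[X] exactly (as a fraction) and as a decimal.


Let X = Σ_S X_S over the C(13, 3) = 286 subsets S of size 3, where X_S = 1 if the K_3 on S is monochromatic.
For a fixed S, the K_3 on S has C(3, 2) = 3 edges. P[all 3 edges red] = (1/2)^3, and likewise for blue, so P[monochromatic] = 2·(1/2)^3 = 2^{1 − 3} = 1/4.
Summing: E[X] = C(13, 3) · 2^{1 − 3} = 286 · 1/4 = 143/2.
Numerically: E[X] ≈ 71.5000.

E[X] = C(13,3)·2^(1−C(3,2)) = 143/2 ≈ 71.5000.


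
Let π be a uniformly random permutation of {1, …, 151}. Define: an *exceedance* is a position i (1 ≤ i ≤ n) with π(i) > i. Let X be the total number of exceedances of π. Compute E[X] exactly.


Write X = Σ_{i=1}^{151} X_i, where X_i = 1_{π(i) > i}.
For each fixed i, π(i) is uniform over {1, …, 151} (marginal of a uniform permutation), so P[π(i) > i] = (n − i)/n. Summing: Σ_{i=1}^{151} (n − i)/n = (0 + 1 + … + 150)/151 = 151(151 − 1)/(2·151) = (151 − 1)/2.
Hence E[X] = Σ_{i=1}^{151} (151 − i)/151 = 75 ≈ 75.00000.

E[X] = 75 = 75.00000.


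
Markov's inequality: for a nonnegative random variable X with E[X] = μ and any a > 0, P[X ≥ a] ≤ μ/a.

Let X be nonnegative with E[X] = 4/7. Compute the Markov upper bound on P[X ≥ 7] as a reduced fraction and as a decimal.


μ = E[X] = 4/7, a = 7.
Markov: P[X ≥ 7] ≤ μ/a = (4/7)/7 = 4/49.
Numerically: ≈ 0.082.
(Since a = 7 > μ = 0.571, the bound 4/49 is < 1 and informative.)

P[X ≥ 7] ≤ 4/49 ≈ 0.082.


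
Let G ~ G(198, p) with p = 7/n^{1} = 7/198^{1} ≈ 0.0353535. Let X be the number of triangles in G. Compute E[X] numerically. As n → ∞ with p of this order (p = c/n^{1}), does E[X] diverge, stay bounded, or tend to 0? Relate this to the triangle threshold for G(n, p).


Number of potential triangles: C(198, 3) = 1274196.
Each occurs with probability p³ ≈ (0.0353535)³ ≈ 4.41874103e-05.
By linearity: E[X] = C(198, 3)·p³ ≈ 1274196 · 4.41874103e-05 ≈ 56.303421.
Here α = 1, so p = 7/n is exactly at the triangle threshold p ~ 1/n. Asymptotically E[X] → c³/6 = 7³/6 = 343/6 ≈ 57.166667, a bounded constant. In this regime the triangle count is asymptotically Poisson(c³/6).

E[X] ≈ 56.303421; in regime p = Θ(1/n^{1}) E[X] stays bounded (at the triangle threshold p ~ 1/n).


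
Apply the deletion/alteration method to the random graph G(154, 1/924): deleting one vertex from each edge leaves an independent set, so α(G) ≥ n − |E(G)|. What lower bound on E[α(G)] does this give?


E[|E(G)|] = C(154, 2)·p = 11781 · (1/924) = 51/4.
E[α(G)] ≥ n − E[|E(G)|] = 154 − 51/4 = 565/4.
Numerically: ≈ 141.2500.
(This is only a lower bound; the true E[α(G)] may be larger.)

E[α(G)] ≥ 565/4 ≈ 141.2500.


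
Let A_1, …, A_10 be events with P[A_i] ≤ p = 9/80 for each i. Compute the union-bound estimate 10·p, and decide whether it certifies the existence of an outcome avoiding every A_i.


Union bound: P[∪_{i=1}^{10} A_i] ≤ Σ_i P[A_i] ≤ 10·p = 10·(9/80) = 9/8.
Numerically: 9/8 ≈ 1.12500.
Is 9/8 < 1? NO.
Since the bound 9/8 is ≥ 1, the union bound is uninformative here; it does NOT by itself certify existence.

10·p = 9/8 ≈ 1.12500; existence NOT certified by the union bound.


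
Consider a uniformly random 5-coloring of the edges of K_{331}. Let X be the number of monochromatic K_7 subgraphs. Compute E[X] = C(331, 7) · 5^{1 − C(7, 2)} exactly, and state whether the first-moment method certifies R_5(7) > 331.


E[X] = C(331, 7) · 5^{1 − 21} = 81027017349850 · 5^{−20} = 81027017349850/95367431640625.
As a reduced fraction: E[X] = 3241080693994/3814697265625 ≈ 0.84963.
Is E[X] < 1? YES.
Since E[X] < 1, there exists a 5-coloring of K_{331} with no monochromatic K_7; hence R_5(7) > 331.

E[X] = 3241080693994/3814697265625 ≈ 0.84963; E[X] < 1, so R_5(7) > 331.


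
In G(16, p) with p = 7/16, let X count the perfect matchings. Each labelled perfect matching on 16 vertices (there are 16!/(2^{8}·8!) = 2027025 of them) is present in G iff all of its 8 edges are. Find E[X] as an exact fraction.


K_16 has 16!/(2^{8}·8!) = 2027025 labelled perfect matchings.
For each such perfect matching H, let X_H = 1 if all 8 edges of H are present in G. Then P[X_H = 1] = p^{8} = (7/16)^{8} = 5764801/4294967296.
Summing the indicators: E[X] = Σ_H E[X_H] = 2027025 · p^{8} = 2027025 · 5764801/4294967296 = 11685395747025/4294967296.
Numerically: E[X] ≈ 2721.

E[X] = 2027025 · (7/16)^{8} = 11685395747025/4294967296 ≈ 2721.


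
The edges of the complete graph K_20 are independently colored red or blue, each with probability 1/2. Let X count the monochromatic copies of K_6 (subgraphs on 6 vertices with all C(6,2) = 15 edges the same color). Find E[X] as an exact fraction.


Let X = Σ_S X_S over the C(20, 6) = 38760 subsets S of size 6, where X_S = 1 if the K_6 on S is monochromatic.
For a fixed S, the K_6 on S has C(6, 2) = 15 edges. P[all 15 edges red] = (1/2)^15, and likewise for blue, so P[monochromatic] = 2·(1/2)^15 = 2^{1 − 15} = 1/16384.
By linearity: E[X] = C(20, 6) · 2^{1 − 15} = 38760 · 1/16384 = 4845/2048.
Numerically: E[X] ≈ 2.36572.

E[X] = C(20,6)·2^(1−C(6,2)) = 4845/2048 ≈ 2.36572.


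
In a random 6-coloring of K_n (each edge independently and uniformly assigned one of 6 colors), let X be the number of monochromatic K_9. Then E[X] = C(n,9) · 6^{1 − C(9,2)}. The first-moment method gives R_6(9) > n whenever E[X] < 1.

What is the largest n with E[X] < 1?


We need C(n, 9) · 6^{1 − 36} < 1, i.e. C(n, 9) < 6^{36 − 1} = 1719070799748422591028658176.
Check values of n near the boundary:
  n = 4404: C(4404, 9) = 1703375445537161676647015880; 1703375445537161676647015880 < 1719070799748422591028658176? YES
  n = 4405: C(4405, 9) = 1706862792900636302463627150; 1706862792900636302463627150 < 1719070799748422591028658176? YES
  n = 4406: C(4406, 9) = 1710356485221788389505285700; 1710356485221788389505285700 < 1719070799748422591028658176? YES
  n = 4407: C(4407, 9) = 1713856532599459170657070050; 1713856532599459170657070050 < 1719070799748422591028658176? YES
  n = 4408: C(4408, 9) = 1717362945146264156457459600; 1717362945146264156457459600 < 1719070799748422591028658176? YES
  n = 4409: C(4409, 9) = 1720875732988608787686577131; 1720875732988608787686577131 < 1719070799748422591028658176? NO
  n = 4410: C(4410, 9) = 1724394906266704102180823710; 1724394906266704102180823710 < 1719070799748422591028658176? NO
The largest n with C(n, 9) < 1719070799748422591028658176 is n = 4408 (where E[X] = 35778394690547169926197075/35813974994758803979763712 ≈ 0.999). Hence R_6(9) > 4408, i.e. R_6(9) ≥ 4409.

Largest n = 4408; hence R_6(9) > 4408.


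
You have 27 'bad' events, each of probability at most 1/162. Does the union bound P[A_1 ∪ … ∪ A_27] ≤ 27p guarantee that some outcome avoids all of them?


Union bound: P[∪_{i=1}^{27} A_i] ≤ Σ_i P[A_i] ≤ 27·p = 27·(1/162) = 1/6.
Numerically: 1/6 ≈ 0.16667.
Is 1/6 < 1? YES.
Since P[∪ A_i] ≤ 1/6 < 1, the complement has P[∩ A_i^c] ≥ 1 − 1/6 = 5/6 > 0, so some outcome avoids every A_i.

27·p = 1/6 ≈ 0.16667; existence CERTIFIED by the union bound.


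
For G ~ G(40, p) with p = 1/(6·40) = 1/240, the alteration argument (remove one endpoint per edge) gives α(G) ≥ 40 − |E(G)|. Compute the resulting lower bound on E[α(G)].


E[|E(G)|] = C(40, 2)·p = 780 · (1/240) = 13/4.
E[α(G)] ≥ n − E[|E(G)|] = 40 − 13/4 = 147/4.
Numerically: ≈ 36.750000.
(This is only a lower bound; the true E[α(G)] may be larger.)

E[α(G)] ≥ 147/4 ≈ 36.750000.


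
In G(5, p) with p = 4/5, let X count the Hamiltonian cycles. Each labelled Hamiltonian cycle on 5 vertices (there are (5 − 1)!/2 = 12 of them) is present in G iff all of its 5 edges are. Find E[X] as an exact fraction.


K_5 has (5 − 1)!/2 = 12 labelled Hamiltonian cycles.
For each such Hamiltonian cycle H, let X_H = 1 if all 5 edges of H are present in G. Then P[X_H = 1] = p^{5} = (4/5)^{5} = 1024/3125.
By linearity of expectation: E[X] = Σ_H E[X_H] = 12 · p^{5} = 12 · 1024/3125 = 12288/3125.
Numerically: E[X] ≈ 3.932.

E[X] = 12 · (4/5)^{5} = 12288/3125 ≈ 3.932.


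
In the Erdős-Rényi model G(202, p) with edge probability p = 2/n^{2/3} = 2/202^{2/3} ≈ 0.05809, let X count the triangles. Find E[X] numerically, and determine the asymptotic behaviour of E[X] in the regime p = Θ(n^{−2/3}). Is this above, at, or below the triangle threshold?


Number of potential triangles: C(202, 3) = 1353400.
Each occurs with probability p³ ≈ (0.05809)³ ≈ 1.960592e-04.
By linearity: E[X] = C(202, 3)·p³ ≈ 1353400 · 1.960592e-04 ≈ 265.3465.
Since α = 2/3 < 1, p = c/n^{2/3} ≫ 1/n is above the triangle threshold p ~ 1/n. Asymptotically E[X] ~ (c³/6)·n^{3(1−α)} = (2³/6)·n^{1} → ∞; triangles are abundant w.h.p.

E[X] ≈ 265.3465; in regime p = Θ(1/n^{2/3}) E[X] diverges (above the triangle threshold p ~ 1/n).


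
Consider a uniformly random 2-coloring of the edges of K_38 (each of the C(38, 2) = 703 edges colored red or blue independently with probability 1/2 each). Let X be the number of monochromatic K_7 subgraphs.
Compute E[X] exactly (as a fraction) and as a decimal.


Let X = Σ_S X_S over the C(38, 7) = 12620256 subsets S of size 7, where X_S = 1 if the K_7 on S is monochromatic.
For a fixed S, the K_7 on S has C(7, 2) = 21 edges. P[all 21 edges red] = (1/2)^21, and likewise for blue, so P[monochromatic] = 2·(1/2)^21 = 2^{1 − 21} = 1/1048576.
By linearity: E[X] = C(38, 7) · 2^{1 − 21} = 12620256 · 1/1048576 = 394383/32768.
Numerically: E[X] ≈ 12.03561.

E[X] = C(38,7)·2^(1−C(7,2)) = 394383/32768 ≈ 12.03561.


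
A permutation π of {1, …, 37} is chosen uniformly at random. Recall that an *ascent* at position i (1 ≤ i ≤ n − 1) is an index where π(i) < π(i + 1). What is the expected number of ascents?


Write X = Σ X_I over i = 1, …, 36, with X_I the indicator of one ascent.
There are 36 indicators.
For each fixed i, the pair (π(i), π(i+1)) is a uniformly random ordered pair of distinct values from {1, …, 37}; by symmetry P[π(i) < π(i+1)] = 1/2.
By linearity: E[X] = 36 · (1/2) = (37 − 1) · (1/2) = 18 ≈ 18.000000.

E[X] = 18 = 18.000000.


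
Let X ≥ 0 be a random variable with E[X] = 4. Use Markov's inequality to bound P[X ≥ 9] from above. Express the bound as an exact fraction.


μ = E[X] = 4, a = 9.
Markov: P[X ≥ 9] ≤ μ/a = (4)/9 = 4/9.
Numerically: ≈ 0.4444.
(Since a = 9 > μ = 4.0000, the bound 4/9 is < 1 and informative.)

P[X ≥ 9] ≤ 4/9 ≈ 0.4444.


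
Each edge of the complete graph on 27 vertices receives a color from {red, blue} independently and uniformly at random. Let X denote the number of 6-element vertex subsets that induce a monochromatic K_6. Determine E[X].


Let X = Σ_S X_S over the C(27, 6) = 296010 subsets S of size 6, where X_S = 1 if the K_6 on S is monochromatic.
For a fixed S, the K_6 on S has C(6, 2) = 15 edges. P[all 15 edges red] = (1/2)^15, and likewise for blue, so P[monochromatic] = 2·(1/2)^15 = 2^{1 − 15} = 1/16384.
By linearity: E[X] = C(27, 6) · 2^{1 − 15} = 296010 · 1/16384 = 148005/8192.
Numerically: E[X] ≈ 18.06702.

E[X] = C(27,6)·2^(1−C(6,2)) = 148005/8192 ≈ 18.06702.


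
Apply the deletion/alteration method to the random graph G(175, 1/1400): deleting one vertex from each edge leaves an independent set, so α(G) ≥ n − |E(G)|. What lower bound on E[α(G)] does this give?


E[|E(G)|] = C(175, 2)·p = 15225 · (1/1400) = 87/8.
E[α(G)] ≥ n − E[|E(G)|] = 175 − 87/8 = 1313/8.
Numerically: ≈ 164.1250.
(This is only a lower bound; the true E[α(G)] may be larger.)

E[α(G)] ≥ 1313/8 ≈ 164.1250.


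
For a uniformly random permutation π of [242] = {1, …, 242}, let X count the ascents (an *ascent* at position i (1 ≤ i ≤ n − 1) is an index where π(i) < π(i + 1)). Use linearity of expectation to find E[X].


Write X = Σ X_I over i = 1, …, 241, with X_I the indicator of one ascent.
There are 241 indicators.
For each fixed i, the pair (π(i), π(i+1)) is a uniformly random ordered pair of distinct values from {1, …, 242}; by symmetry P[π(i) < π(i+1)] = 1/2.
By linearity: E[X] = 241 · (1/2) = (242 − 1) · (1/2) = 241/2 ≈ 120.500000.

E[X] = 241/2 = 120.500000.


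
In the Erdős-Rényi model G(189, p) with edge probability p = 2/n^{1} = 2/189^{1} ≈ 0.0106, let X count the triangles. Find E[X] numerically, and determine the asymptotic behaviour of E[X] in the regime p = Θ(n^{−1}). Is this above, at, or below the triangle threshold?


Number of potential triangles: C(189, 3) = 1107414.
Each occurs with probability p³ ≈ (0.0106)³ ≈ 1.18496e-06.
By linearity: E[X] = C(189, 3)·p³ ≈ 1107414 · 1.18496e-06 ≈ 1.312.
Here α = 1, so p = 2/n is exactly at the triangle threshold p ~ 1/n. Asymptotically E[X] → c³/6 = 2³/6 = 4/3 ≈ 1.333, a bounded constant. In this regime the triangle count is asymptotically Poisson(c³/6).

E[X] ≈ 1.312; in regime p = Θ(1/n^{1}) E[X] stays bounded (at the triangle threshold p ~ 1/n).


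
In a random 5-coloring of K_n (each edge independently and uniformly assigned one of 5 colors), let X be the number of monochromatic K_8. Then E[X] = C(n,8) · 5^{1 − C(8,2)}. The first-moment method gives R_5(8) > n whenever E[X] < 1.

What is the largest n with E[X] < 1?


We need C(n, 8) · 5^{1 − 28} < 1, i.e. C(n, 8) < 5^{28 − 1} = 7450580596923828125.
Check values of n near the boundary:
  n = 857: C(857, 8) = 6983854138365964575; 6983854138365964575 < 7450580596923828125? YES
  n = 858: C(858, 8) = 7049584530256467771; 7049584530256467771 < 7450580596923828125? YES
  n = 859: C(859, 8) = 7115855595170747139; 7115855595170747139 < 7450580596923828125? YES
  n = 860: C(860, 8) = 7182671140665308145; 7182671140665308145 < 7450580596923828125? YES
  n = 861: C(861, 8) = 7250034996615275865; 7250034996615275865 < 7450580596923828125? YES
  n = 862: C(862, 8) = 7317951015318931845; 7317951015318931845 < 7450580596923828125? YES
  n = 863: C(863, 8) = 7386423071602617757; 7386423071602617757 < 7450580596923828125? YES
  n = 864: C(864, 8) = 7455455062926006708; 7455455062926006708 < 7450580596923828125? NO
  n = 865: C(865, 8) = 7525050909487743060; 7525050909487743060 < 7450580596923828125? NO
The largest n with C(n, 8) < 7450580596923828125 is n = 863 (where E[X] = 7386423071602617757/7450580596923828125 ≈ 0.991). Hence R_5(8) > 863, i.e. R_5(8) ≥ 864.

Largest n = 863; hence R_5(8) > 863.


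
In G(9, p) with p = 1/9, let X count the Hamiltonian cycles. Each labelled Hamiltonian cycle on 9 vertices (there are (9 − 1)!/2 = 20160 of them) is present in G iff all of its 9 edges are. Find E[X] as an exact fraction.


K_9 has (9 − 1)!/2 = 20160 labelled Hamiltonian cycles.
For each such Hamiltonian cycle H, let X_H = 1 if all 9 edges of H are present in G. Then P[X_H = 1] = p^{9} = (1/9)^{9} = 1/387420489.
By linearity: E[X] = Σ_H E[X_H] = 20160 · p^{9} = 20160 · 1/387420489 = 2240/43046721.
Numerically: E[X] ≈ 5.2e-05.

E[X] = 20160 · (1/9)^{9} = 2240/43046721 ≈ 5.2e-05.


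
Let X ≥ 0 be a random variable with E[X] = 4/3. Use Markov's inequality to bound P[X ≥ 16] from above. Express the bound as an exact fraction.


μ = E[X] = 4/3, a = 16.
Markov: P[X ≥ 16] ≤ μ/a = (4/3)/16 = 1/12.
Numerically: ≈ 0.083333.
(Since a = 16 > μ = 1.333333, the bound 1/12 is < 1 and informative.)

P[X ≥ 16] ≤ 1/12 ≈ 0.083333.


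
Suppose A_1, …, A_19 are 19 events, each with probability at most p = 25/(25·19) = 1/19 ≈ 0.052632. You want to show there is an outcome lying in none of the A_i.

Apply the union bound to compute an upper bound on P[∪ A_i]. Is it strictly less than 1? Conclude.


Union bound: P[∪_{i=1}^{19} A_i] ≤ Σ_i P[A_i] ≤ 19·p = 19·(1/19) = 1.
Numerically: 1 ≈ 1.000000.
Is 1 < 1? NO.
Since the bound 1 is ≥ 1, the union bound is uninformative here; it does NOT by itself certify existence.

19·p = 1 ≈ 1.000000; existence NOT certified by the union bound.


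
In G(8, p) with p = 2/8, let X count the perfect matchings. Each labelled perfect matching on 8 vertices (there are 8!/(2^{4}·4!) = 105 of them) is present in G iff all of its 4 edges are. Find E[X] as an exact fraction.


K_8 has 8!/(2^{4}·4!) = 105 labelled perfect matchings.
For each such perfect matching H, let X_H = 1 if all 4 edges of H are present in G. Then P[X_H = 1] = p^{4} = (1/4)^{4} = 1/256.
Summing the indicators: E[X] = Σ_H E[X_H] = 105 · p^{4} = 105 · 1/256 = 105/256.
Numerically: E[X] ≈ 0.4102.

E[X] = 105 · (1/4)^{4} = 105/256 ≈ 0.4102.


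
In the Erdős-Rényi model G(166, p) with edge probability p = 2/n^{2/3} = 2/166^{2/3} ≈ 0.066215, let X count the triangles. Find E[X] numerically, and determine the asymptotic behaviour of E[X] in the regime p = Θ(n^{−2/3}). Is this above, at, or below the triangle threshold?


Number of potential triangles: C(166, 3) = 748660.
Each occurs with probability p³ ≈ (0.066215)³ ≈ 2.9031790e-04.
By linearity: E[X] = C(166, 3)·p³ ≈ 748660 · 2.9031790e-04 ≈ 217.34940.
Since α = 2/3 < 1, p = c/n^{2/3} ≫ 1/n is above the triangle threshold p ~ 1/n. Asymptotically E[X] ~ (c³/6)·n^{3(1−α)} = (2³/6)·n^{1} → ∞; triangles are abundant w.h.p.

E[X] ≈ 217.34940; in regime p = Θ(1/n^{2/3}) E[X] diverges (above the triangle threshold p ~ 1/n).


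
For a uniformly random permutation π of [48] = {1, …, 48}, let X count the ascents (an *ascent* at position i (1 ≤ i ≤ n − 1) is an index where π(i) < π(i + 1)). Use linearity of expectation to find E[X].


Write X = Σ X_I over i = 1, …, 47, with X_I the indicator of one ascent.
There are 47 indicators.
For each fixed i, the pair (π(i), π(i+1)) is a uniformly random ordered pair of distinct values from {1, …, 48}; by symmetry P[π(i) < π(i+1)] = 1/2.
By linearity: E[X] = 47 · (1/2) = (48 − 1) · (1/2) = 47/2 ≈ 23.500.

E[X] = 47/2 = 23.500.


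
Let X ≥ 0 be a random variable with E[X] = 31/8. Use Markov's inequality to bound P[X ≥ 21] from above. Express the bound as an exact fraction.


μ = E[X] = 31/8, a = 21.
Markov: P[X ≥ 21] ≤ μ/a = (31/8)/21 = 31/168.
Numerically: ≈ 0.1845.
(Since a = 21 > μ = 3.8750, the bound 31/168 is < 1 and informative.)

P[X ≥ 21] ≤ 31/168 ≈ 0.1845.


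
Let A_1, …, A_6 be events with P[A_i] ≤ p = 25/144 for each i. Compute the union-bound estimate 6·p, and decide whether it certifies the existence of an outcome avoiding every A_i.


Union bound: P[∪_{i=1}^{6} A_i] ≤ Σ_i P[A_i] ≤ 6·p = 6·(25/144) = 25/24.
Numerically: 25/24 ≈ 1.042.
Is 25/24 < 1? NO.
Since the bound 25/24 is ≥ 1, the union bound is uninformative here; it does NOT by itself certify existence.

6·p = 25/24 ≈ 1.042; existence NOT certified by the union bound.


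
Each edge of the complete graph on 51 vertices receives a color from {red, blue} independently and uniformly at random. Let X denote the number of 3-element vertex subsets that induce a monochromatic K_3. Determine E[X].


Let X = Σ_S X_S over the C(51, 3) = 20825 subsets S of size 3, where X_S = 1 if the K_3 on S is monochromatic.
For a fixed S, the K_3 on S has C(3, 2) = 3 edges. P[all 3 edges red] = (1/2)^3, and likewise for blue, so P[monochromatic] = 2·(1/2)^3 = 2^{1 − 3} = 1/4.
Summing: E[X] = C(51, 3) · 2^{1 − 3} = 20825 · 1/4 = 20825/4.
Numerically: E[X] ≈ 5206.2500.

E[X] = C(51,3)·2^(1−C(3,2)) = 20825/4 ≈ 5206.2500.


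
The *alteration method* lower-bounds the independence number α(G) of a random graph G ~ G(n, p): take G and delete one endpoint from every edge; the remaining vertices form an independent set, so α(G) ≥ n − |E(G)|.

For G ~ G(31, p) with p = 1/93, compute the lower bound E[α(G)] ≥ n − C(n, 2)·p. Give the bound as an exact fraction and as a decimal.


E[|E(G)|] = C(31, 2)·p = 465 · (1/93) = 5.
E[α(G)] ≥ n − E[|E(G)|] = 31 − 5 = 26.
Numerically: ≈ 26.000000.
(This is only a lower bound; the true E[α(G)] may be larger.)

E[α(G)] ≥ 26 ≈ 26.000000.


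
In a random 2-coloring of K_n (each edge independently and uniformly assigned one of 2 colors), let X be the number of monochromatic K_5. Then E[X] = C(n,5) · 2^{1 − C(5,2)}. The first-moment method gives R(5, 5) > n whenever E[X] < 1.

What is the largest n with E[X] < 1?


We need C(n, 5) · 2^{1 − 10} < 1, i.e. C(n, 5) < 2^{10 − 1} = 512.
Check values of n near the boundary:
  n = 8: C(8, 5) = 56; 56 < 512? YES
  n = 9: C(9, 5) = 126; 126 < 512? YES
  n = 10: C(10, 5) = 252; 252 < 512? YES
  n = 11: C(11, 5) = 462; 462 < 512? YES
  n = 12: C(12, 5) = 792; 792 < 512? NO
  n = 13: C(13, 5) = 1287; 1287 < 512? NO
  n = 14: C(14, 5) = 2002; 2002 < 512? NO
The largest n with C(n, 5) < 512 is n = 11 (where E[X] = 231/256 ≈ 0.90234). Hence R(5, 5) > 11, i.e. R(5, 5) ≥ 12.

Largest n = 11; hence R(5, 5) > 11.


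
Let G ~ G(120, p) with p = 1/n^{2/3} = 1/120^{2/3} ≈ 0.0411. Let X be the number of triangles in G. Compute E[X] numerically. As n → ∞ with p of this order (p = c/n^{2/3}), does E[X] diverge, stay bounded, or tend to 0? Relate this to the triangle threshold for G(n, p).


Number of potential triangles: C(120, 3) = 280840.
Each occurs with probability p³ ≈ (0.0411)³ ≈ 6.944444e-05.
By linearity: E[X] = C(120, 3)·p³ ≈ 280840 · 6.944444e-05 ≈ 19.5028.
Since α = 2/3 < 1, p = c/n^{2/3} ≫ 1/n is above the triangle threshold p ~ 1/n. Asymptotically E[X] ~ (c³/6)·n^{3(1−α)} = (1³/6)·n^{1} → ∞; triangles are abundant w.h.p.

E[X] ≈ 19.5028; in regime p = Θ(1/n^{2/3}) E[X] diverges (above the triangle threshold p ~ 1/n).
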